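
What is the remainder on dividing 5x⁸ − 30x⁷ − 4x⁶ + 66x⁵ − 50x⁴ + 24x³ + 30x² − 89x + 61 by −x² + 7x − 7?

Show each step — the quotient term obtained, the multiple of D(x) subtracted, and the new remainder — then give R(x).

R(x) = 2x − 2

Step 1: lead(5x⁸ − 30x⁷ − 4x⁶ + 66x⁵ − 50x⁴ + 24x³ + 30x² − 89x + 61) ÷ lead(D) = 5x⁸ ÷ −x² = −5x⁶. Subtract (−5x⁶)·D = 5x⁸ − 35x⁷ + 35x⁶. Remainder: 5x⁷ − 39x⁶ + 66x⁵ − 50x⁴ + 24x³ + 30x² − 89x + 61.
Step 2: lead(5x⁷ − 39x⁶ + 66x⁵ − 50x⁴ + 24x³ + 30x² − 89x + 61) ÷ lead(D) = 5x⁷ ÷ −x² = −5x⁵. Subtract (−5x⁵)·D = 5x⁷ − 35x⁶ + 35x⁵. Remainder: −4x⁶ + 31x⁵ − 50x⁴ + 24x³ + 30x² − 89x + 61.
Step 3: lead(−4x⁶ + 31x⁵ − 50x⁴ + 24x³ + 30x² − 89x + 61) ÷ lead(D) = −4x⁶ ÷ −x² = 4x⁴. Subtract (4x⁴)·D = −4x⁶ + 28x⁵ − 28x⁴. Remainder: 3x⁵ − 22x⁴ + 24x³ + 30x² − 89x + 61.
Step 4: lead(3x⁵ − 22x⁴ + 24x³ + 30x² − 89x + 61) ÷ lead(D) = 3x⁵ ÷ −x² = −3x³. Subtract (−3x³)·D = 3x⁵ − 21x⁴ + 21x³. Remainder: −x⁴ + 3x³ + 30x² − 89x + 61.
Step 5: lead(−x⁴ + 3x³ + 30x² − 89x + 61) ÷ lead(D) = −x⁴ ÷ −x² = x². Subtract (x²)·D = −x⁴ + 7x³ − 7x². Remainder: −4x³ + 37x² − 89x + 61.
Step 6: lead(−4x³ + 37x² − 89x + 61) ÷ lead(D) = −4x³ ÷ −x² = 4x. Subtract (4x)·D = −4x³ + 28x² − 28x. Remainder: 9x² − 61x + 61.
Step 7: lead(9x² − 61x + 61) ÷ lead(D) = 9x² ÷ −x² = −9. Subtract (−9)·D = 9x² − 63x + 63. Remainder: 2x − 2.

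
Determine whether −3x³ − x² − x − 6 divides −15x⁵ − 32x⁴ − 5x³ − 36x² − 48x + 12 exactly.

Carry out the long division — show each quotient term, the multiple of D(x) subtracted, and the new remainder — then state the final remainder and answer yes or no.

Step 1: lead(−15x⁵ − 32x⁴ − 5x³ − 36x² − 48x + 12) ÷ lead(D) = −15x⁵ ÷ −3x³ = 5x². Subtract (5x²)·D = −15x⁵ − 5x⁴ − 5x³ − 30x². Remainder: −27x⁴ − 6x² − 48x + 12.
Step 2: lead(−27x⁴ − 6x² − 48x + 12) ÷ lead(D) = −27x⁴ ÷ −3x³ = 9x. Subtract (9x)·D = −27x⁴ − 9x³ − 9x² − 54x. Remainder: 9x³ + 3x² + 6x + 12.
Step 3: lead(9x³ + 3x² + 6x + 12) ÷ lead(D) = 9x³ ÷ −3x³ = −3. Subtract (−3)·D = 9x³ + 3x² + 3x + 18. Remainder: 3x − 6.

R(x) = 3x − 6, so D(x) is not a factor of P(x). no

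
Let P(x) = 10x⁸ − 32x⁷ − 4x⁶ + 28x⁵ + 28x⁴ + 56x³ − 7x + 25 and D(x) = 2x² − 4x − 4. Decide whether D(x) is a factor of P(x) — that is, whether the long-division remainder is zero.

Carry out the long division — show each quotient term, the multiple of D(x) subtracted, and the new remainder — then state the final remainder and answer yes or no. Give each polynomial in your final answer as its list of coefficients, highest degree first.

Step 1: lead(10x⁸ − 32x⁷ − 4x⁶ + 28x⁵ + 28x⁴ + 56x³ − 7x + 25) ÷ lead(D) = 10x⁸ ÷ 2x² = 5x⁶. Subtract (5x⁶)·D = 10x⁸ − 20x⁷ − 20x⁶. Remainder: −12x⁷ + 16x⁶ + 28x⁵ + 28x⁴ + 56x³ − 7x + 25.
Step 2: lead(−12x⁷ + 16x⁶ + 28x⁵ + 28x⁴ + 56x³ − 7x + 25) ÷ lead(D) = −12x⁷ ÷ 2x² = −6x⁵. Subtract (−6x⁵)·D = −12x⁷ + 24x⁶ + 24x⁵. Remainder: −8x⁶ + 4x⁵ + 28x⁴ + 56x³ − 7x + 25.
Step 3: lead(−8x⁶ + 4x⁵ + 28x⁴ + 56x³ − 7x + 25) ÷ lead(D) = −8x⁶ ÷ 2x² = −4x⁴. Subtract (−4x⁴)·D = −8x⁶ + 16x⁵ + 16x⁴. Remainder: −12x⁵ + 12x⁴ + 56x³ − 7x + 25.
Step 4: lead(−12x⁵ + 12x⁴ + 56x³ − 7x + 25) ÷ lead(D) = −12x⁵ ÷ 2x² = −6x³. Subtract (−6x³)·D = −12x⁵ + 24x⁴ + 24x³. Remainder: −12x⁴ + 32x³ − 7x + 25.
Step 5: lead(−12x⁴ + 32x³ − 7x + 25) ÷ lead(D) = −12x⁴ ÷ 2x² = −6x². Subtract (−6x²)·D = −12x⁴ + 24x³ + 24x². Remainder: 8x³ − 24x² − 7x + 25.
Step 6: lead(8x³ − 24x² − 7x + 25) ÷ lead(D) = 8x³ ÷ 2x² = 4x. Subtract (4x)·D = 8x³ − 16x² − 16x. Remainder: −8x² + 9x + 25.
Step 7: lead(−8x² + 9x + 25) ÷ lead(D) = −8x² ÷ 2x² = −4. Subtract (−4)·D = −8x² + 16x + 16. Remainder: −7x + 9.

R = [-7, 9], so D(x) is not a factor of P(x). no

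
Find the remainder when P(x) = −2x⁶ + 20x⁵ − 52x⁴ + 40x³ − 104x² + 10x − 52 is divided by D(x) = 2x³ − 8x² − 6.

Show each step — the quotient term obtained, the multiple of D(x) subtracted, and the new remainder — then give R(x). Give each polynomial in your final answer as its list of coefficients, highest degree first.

R = [4, -2, 2]

Step 1: lead(−2x⁶ + 20x⁵ − 52x⁴ + 40x³ − 104x² + 10x − 52) ÷ lead(D) = −2x⁶ ÷ 2x³ = −x³. Subtract (−x³)·D = −2x⁶ + 8x⁵ + 6x³. Remainder: 12x⁵ − 52x⁴ + 34x³ − 104x² + 10x − 52.
Step 2: lead(12x⁵ − 52x⁴ + 34x³ − 104x² + 10x − 52) ÷ lead(D) = 12x⁵ ÷ 2x³ = 6x². Subtract (6x²)·D = 12x⁵ − 48x⁴ − 36x². Remainder: −4x⁴ + 34x³ − 68x² + 10x − 52.
Step 3: lead(−4x⁴ + 34x³ − 68x² + 10x − 52) ÷ lead(D) = −4x⁴ ÷ 2x³ = −2x. Subtract (−2x)·D = −4x⁴ + 16x³ + 12x. Remainder: 18x³ − 68x² − 2x − 52.
Step 4: lead(18x³ − 68x² − 2x − 52) ÷ lead(D) = 18x³ ÷ 2x³ = 9. Subtract (9)·D = 18x³ − 72x² − 54. Remainder: 4x² − 2x + 2.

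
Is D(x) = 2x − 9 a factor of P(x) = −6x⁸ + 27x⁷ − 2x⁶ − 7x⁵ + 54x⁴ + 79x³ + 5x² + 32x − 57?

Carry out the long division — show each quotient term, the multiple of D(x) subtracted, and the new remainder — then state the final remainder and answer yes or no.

Step 1: lead(−6x⁸ + 27x⁷ − 2x⁶ − 7x⁵ + 54x⁴ + 79x³ + 5x² + 32x − 57) ÷ lead(D) = −6x⁸ ÷ 2x = −3x⁷. Subtract (−3x⁷)·D = −6x⁸ + 27x⁷. Remainder: −2x⁶ − 7x⁵ + 54x⁴ + 79x³ + 5x² + 32x − 57.
Step 2: lead(−2x⁶ − 7x⁵ + 54x⁴ + 79x³ + 5x² + 32x − 57) ÷ lead(D) = −2x⁶ ÷ 2x = −x⁵. Subtract (−x⁵)·D = −2x⁶ + 9x⁵. Remainder: −16x⁵ + 54x⁴ + 79x³ + 5x² + 32x − 57.
Step 3: lead(−16x⁵ + 54x⁴ + 79x³ + 5x² + 32x − 57) ÷ lead(D) = −16x⁵ ÷ 2x = −8x⁴. Subtract (−8x⁴)·D = −16x⁵ + 72x⁴. Remainder: −18x⁴ + 79x³ + 5x² + 32x − 57.
Step 4: lead(−18x⁴ + 79x³ + 5x² + 32x − 57) ÷ lead(D) = −18x⁴ ÷ 2x = −9x³. Subtract (−9x³)·D = −18x⁴ + 81x³. Remainder: −2x³ + 5x² + 32x − 57.
Step 5: lead(−2x³ + 5x² + 32x − 57) ÷ lead(D) = −2x³ ÷ 2x = −x². Subtract (−x²)·D = −2x³ + 9x². Remainder: −4x² + 32x − 57.
Step 6: lead(−4x² + 32x − 57) ÷ lead(D) = −4x² ÷ 2x = −2x. Subtract (−2x)·D = −4x² + 18x. Remainder: 14x − 57.
Step 7: lead(14x − 57) ÷ lead(D) = 14x ÷ 2x = 7. Subtract (7)·D = 14x − 63. Remainder: 6.

R(x) = 6, so D(x) is not a factor of P(x). no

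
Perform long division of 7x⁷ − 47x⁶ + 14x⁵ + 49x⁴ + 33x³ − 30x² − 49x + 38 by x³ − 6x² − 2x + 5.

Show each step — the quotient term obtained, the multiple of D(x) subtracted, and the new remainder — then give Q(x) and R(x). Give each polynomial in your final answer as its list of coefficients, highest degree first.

Step 1: lead(7x⁷ − 47x⁶ + 14x⁵ + 49x⁴ + 33x³ − 30x² − 49x + 38) ÷ lead(D) = 7x⁷ ÷ x³ = 7x⁴. Subtract (7x⁴)·D = 7x⁷ − 42x⁶ − 14x⁵ + 35x⁴. Remainder: −5x⁶ + 28x⁵ + 14x⁴ + 33x³ − 30x² − 49x + 38.
Step 2: lead(−5x⁶ + 28x⁵ + 14x⁴ + 33x³ − 30x² − 49x + 38) ÷ lead(D) = −5x⁶ ÷ x³ = −5x³. Subtract (−5x³)·D = −5x⁶ + 30x⁵ + 10x⁴ − 25x³. Remainder: −2x⁵ + 4x⁴ + 58x³ − 30x² − 49x + 38.
Step 3: lead(−2x⁵ + 4x⁴ + 58x³ − 30x² − 49x + 38) ÷ lead(D) = −2x⁵ ÷ x³ = −2x². Subtract (−2x²)·D = −2x⁵ + 12x⁴ + 4x³ − 10x². Remainder: −8x⁴ + 54x³ − 20x² − 49x + 38.
Step 4: lead(−8x⁴ + 54x³ − 20x² − 49x + 38) ÷ lead(D) = −8x⁴ ÷ x³ = −8x. Subtract (−8x)·D = −8x⁴ + 48x³ + 16x² − 40x. Remainder: 6x³ − 36x² − 9x + 38.
Step 5: lead(6x³ − 36x² − 9x + 38) ÷ lead(D) = 6x³ ÷ x³ = 6. Subtract (6)·D = 6x³ − 36x² − 12x + 30. Remainder: 3x + 8.

Q = [7, -5, -2, -8, 6]; R = [3, 8]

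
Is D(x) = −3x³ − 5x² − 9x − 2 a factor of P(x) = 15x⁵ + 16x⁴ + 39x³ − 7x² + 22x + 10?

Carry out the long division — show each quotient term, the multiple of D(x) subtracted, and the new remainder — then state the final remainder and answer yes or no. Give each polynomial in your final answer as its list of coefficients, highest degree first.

Step 1: lead(15x⁵ + 16x⁴ + 39x³ − 7x² + 22x + 10) ÷ lead(D) = 15x⁵ ÷ −3x³ = −5x². Subtract (−5x²)·D = 15x⁵ + 25x⁴ + 45x³ + 10x². Remainder: −9x⁴ − 6x³ − 17x² + 22x + 10.
Step 2: lead(−9x⁴ − 6x³ − 17x² + 22x + 10) ÷ lead(D) = −9x⁴ ÷ −3x³ = 3x. Subtract (3x)·D = −9x⁴ − 15x³ − 27x² − 6x. Remainder: 9x³ + 10x² + 28x + 10.
Step 3: lead(9x³ + 10x² + 28x + 10) ÷ lead(D) = 9x³ ÷ −3x³ = −3. Subtract (−3)·D = 9x³ + 15x² + 27x + 6. Remainder: −5x² + x + 4.

R = [-5, 1, 4], so D(x) is not a factor of P(x). no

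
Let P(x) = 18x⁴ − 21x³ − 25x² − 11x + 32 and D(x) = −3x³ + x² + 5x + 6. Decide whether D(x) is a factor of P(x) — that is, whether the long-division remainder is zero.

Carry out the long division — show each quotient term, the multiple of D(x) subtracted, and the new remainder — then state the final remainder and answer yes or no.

R(x) = 2, so D(x) is not a factor of P(x). no

Step 1: lead(18x⁴ − 21x³ − 25x² − 11x + 32) ÷ lead(D) = 18x⁴ ÷ −3x³ = −6x. Subtract (−6x)·D = 18x⁴ − 6x³ − 30x² − 36x. Remainder: −15x³ + 5x² + 25x + 32.
Step 2: lead(−15x³ + 5x² + 25x + 32) ÷ lead(D) = −15x³ ÷ −3x³ = 5. Subtract (5)·D = −15x³ + 5x² + 25x + 30. Remainder: 2.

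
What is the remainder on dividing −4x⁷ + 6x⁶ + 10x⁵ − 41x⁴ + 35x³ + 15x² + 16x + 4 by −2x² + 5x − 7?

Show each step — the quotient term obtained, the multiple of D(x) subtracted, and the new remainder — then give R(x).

R(x) = −3

Step 1: lead(−4x⁷ + 6x⁶ + 10x⁵ − 41x⁴ + 35x³ + 15x² + 16x + 4) ÷ lead(D) = −4x⁷ ÷ −2x² = 2x⁵. Subtract (2x⁵)·D = −4x⁷ + 10x⁶ − 14x⁵. Remainder: −4x⁶ + 24x⁵ − 41x⁴ + 35x³ + 15x² + 16x + 4.
Step 2: lead(−4x⁶ + 24x⁵ − 41x⁴ + 35x³ + 15x² + 16x + 4) ÷ lead(D) = −4x⁶ ÷ −2x² = 2x⁴. Subtract (2x⁴)·D = −4x⁶ + 10x⁵ − 14x⁴. Remainder: 14x⁵ − 27x⁴ + 35x³ + 15x² + 16x + 4.
Step 3: lead(14x⁵ − 27x⁴ + 35x³ + 15x² + 16x + 4) ÷ lead(D) = 14x⁵ ÷ −2x² = −7x³. Subtract (−7x³)·D = 14x⁵ − 35x⁴ + 49x³. Remainder: 8x⁴ − 14x³ + 15x² + 16x + 4.
Step 4: lead(8x⁴ − 14x³ + 15x² + 16x + 4) ÷ lead(D) = 8x⁴ ÷ −2x² = −4x². Subtract (−4x²)·D = 8x⁴ − 20x³ + 28x². Remainder: 6x³ − 13x² + 16x + 4.
Step 5: lead(6x³ − 13x² + 16x + 4) ÷ lead(D) = 6x³ ÷ −2x² = −3x. Subtract (−3x)·D = 6x³ − 15x² + 21x. Remainder: 2x² − 5x + 4.
Step 6: lead(2x² − 5x + 4) ÷ lead(D) = 2x² ÷ −2x² = −1. Subtract (−1)·D = 2x² − 5x + 7. Remainder: −3.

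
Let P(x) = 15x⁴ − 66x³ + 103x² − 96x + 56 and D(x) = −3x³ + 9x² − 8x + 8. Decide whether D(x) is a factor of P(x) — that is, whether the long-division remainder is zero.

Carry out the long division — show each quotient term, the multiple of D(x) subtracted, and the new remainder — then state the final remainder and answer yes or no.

R(x) = 0, so D(x) is a factor of P(x). yes

Step 1: lead(15x⁴ − 66x³ + 103x² − 96x + 56) ÷ lead(D) = 15x⁴ ÷ −3x³ = −5x. Subtract (−5x)·D = 15x⁴ − 45x³ + 40x² − 40x. Remainder: −21x³ + 63x² − 56x + 56.
Step 2: lead(−21x³ + 63x² − 56x + 56) ÷ lead(D) = −21x³ ÷ −3x³ = 7. Subtract (7)·D = −21x³ + 63x² − 56x + 56. Remainder: 0.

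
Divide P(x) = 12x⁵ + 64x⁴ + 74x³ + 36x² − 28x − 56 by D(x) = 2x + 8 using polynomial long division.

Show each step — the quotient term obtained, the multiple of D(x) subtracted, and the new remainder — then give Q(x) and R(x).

Q(x) = 6x⁴ + 8x³ + 5x² − 2x − 6; R(x) = −8

Step 1: lead(12x⁵ + 64x⁴ + 74x³ + 36x² − 28x − 56) ÷ lead(D) = 12x⁵ ÷ 2x = 6x⁴. Subtract (6x⁴)·D = 12x⁵ + 48x⁴. Remainder: 16x⁴ + 74x³ + 36x² − 28x − 56.
Step 2: lead(16x⁴ + 74x³ + 36x² − 28x − 56) ÷ lead(D) = 16x⁴ ÷ 2x = 8x³. Subtract (8x³)·D = 16x⁴ + 64x³. Remainder: 10x³ + 36x² − 28x − 56.
Step 3: lead(10x³ + 36x² − 28x − 56) ÷ lead(D) = 10x³ ÷ 2x = 5x². Subtract (5x²)·D = 10x³ + 40x². Remainder: −4x² − 28x − 56.
Step 4: lead(−4x² − 28x − 56) ÷ lead(D) = −4x² ÷ 2x = −2x. Subtract (−2x)·D = −4x² − 16x. Remainder: −12x − 56.
Step 5: lead(−12x − 56) ÷ lead(D) = −12x ÷ 2x = −6. Subtract (−6)·D = −12x − 48. Remainder: −8.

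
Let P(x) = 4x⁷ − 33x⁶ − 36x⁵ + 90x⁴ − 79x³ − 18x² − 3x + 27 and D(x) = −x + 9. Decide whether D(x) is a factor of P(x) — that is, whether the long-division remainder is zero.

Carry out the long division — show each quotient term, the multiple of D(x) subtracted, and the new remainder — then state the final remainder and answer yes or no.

R(x) = 0, so D(x) is a factor of P(x). yes

Step 1: lead(4x⁷ − 33x⁶ − 36x⁵ + 90x⁴ − 79x³ − 18x² − 3x + 27) ÷ lead(D) = 4x⁷ ÷ −x = −4x⁶. Subtract (−4x⁶)·D = 4x⁷ − 36x⁶. Remainder: 3x⁶ − 36x⁵ + 90x⁴ − 79x³ − 18x² − 3x + 27.
Step 2: lead(3x⁶ − 36x⁵ + 90x⁴ − 79x³ − 18x² − 3x + 27) ÷ lead(D) = 3x⁶ ÷ −x = −3x⁵. Subtract (−3x⁵)·D = 3x⁶ − 27x⁵. Remainder: −9x⁵ + 90x⁴ − 79x³ − 18x² − 3x + 27.
Step 3: lead(−9x⁵ + 90x⁴ − 79x³ − 18x² − 3x + 27) ÷ lead(D) = −9x⁵ ÷ −x = 9x⁴. Subtract (9x⁴)·D = −9x⁵ + 81x⁴. Remainder: 9x⁴ − 79x³ − 18x² − 3x + 27.
Step 4: lead(9x⁴ − 79x³ − 18x² − 3x + 27) ÷ lead(D) = 9x⁴ ÷ −x = −9x³. Subtract (−9x³)·D = 9x⁴ − 81x³. Remainder: 2x³ − 18x² − 3x + 27.
Step 5: lead(2x³ − 18x² − 3x + 27) ÷ lead(D) = 2x³ ÷ −x = −2x². Subtract (−2x²)·D = 2x³ − 18x². Remainder: −3x + 27.
Step 6: lead(−3x + 27) ÷ lead(D) = −3x ÷ −x = 3. Subtract (3)·D = −3x + 27. Remainder: 0.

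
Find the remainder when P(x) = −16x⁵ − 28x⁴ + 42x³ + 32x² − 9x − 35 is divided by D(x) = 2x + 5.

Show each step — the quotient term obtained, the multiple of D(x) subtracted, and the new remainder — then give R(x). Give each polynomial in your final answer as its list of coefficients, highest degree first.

Step 1: lead(−16x⁵ − 28x⁴ + 42x³ + 32x² − 9x − 35) ÷ lead(D) = −16x⁵ ÷ 2x = −8x⁴. Subtract (−8x⁴)·D = −16x⁵ − 40x⁴. Remainder: 12x⁴ + 42x³ + 32x² − 9x − 35.
Step 2: lead(12x⁴ + 42x³ + 32x² − 9x − 35) ÷ lead(D) = 12x⁴ ÷ 2x = 6x³. Subtract (6x³)·D = 12x⁴ + 30x³. Remainder: 12x³ + 32x² − 9x − 35.
Step 3: lead(12x³ + 32x² − 9x − 35) ÷ lead(D) = 12x³ ÷ 2x = 6x². Subtract (6x²)·D = 12x³ + 30x². Remainder: 2x² − 9x − 35.
Step 4: lead(2x² − 9x − 35) ÷ lead(D) = 2x² ÷ 2x = x. Subtract (x)·D = 2x² + 5x. Remainder: −14x − 35.
Step 5: lead(−14x − 35) ÷ lead(D) = −14x ÷ 2x = −7. Subtract (−7)·D = −14x − 35. Remainder: 0.

R = [0]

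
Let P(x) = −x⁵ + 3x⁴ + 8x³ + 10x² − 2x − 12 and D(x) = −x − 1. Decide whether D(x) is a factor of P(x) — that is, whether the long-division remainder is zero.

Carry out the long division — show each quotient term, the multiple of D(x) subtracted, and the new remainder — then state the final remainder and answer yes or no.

Step 1: lead(−x⁵ + 3x⁴ + 8x³ + 10x² − 2x − 12) ÷ lead(D) = −x⁵ ÷ −x = x⁴. Subtract (x⁴)·D = −x⁵ − x⁴. Remainder: 4x⁴ + 8x³ + 10x² − 2x − 12.
Step 2: lead(4x⁴ + 8x³ + 10x² − 2x − 12) ÷ lead(D) = 4x⁴ ÷ −x = −4x³. Subtract (−4x³)·D = 4x⁴ + 4x³. Remainder: 4x³ + 10x² − 2x − 12.
Step 3: lead(4x³ + 10x² − 2x − 12) ÷ lead(D) = 4x³ ÷ −x = −4x². Subtract (−4x²)·D = 4x³ + 4x². Remainder: 6x² − 2x − 12.
Step 4: lead(6x² − 2x − 12) ÷ lead(D) = 6x² ÷ −x = −6x. Subtract (−6x)·D = 6x² + 6x. Remainder: −8x − 12.
Step 5: lead(−8x − 12) ÷ lead(D) = −8x ÷ −x = 8. Subtract (8)·D = −8x − 8. Remainder: −4.

R(x) = −4, so D(x) is not a factor of P(x). no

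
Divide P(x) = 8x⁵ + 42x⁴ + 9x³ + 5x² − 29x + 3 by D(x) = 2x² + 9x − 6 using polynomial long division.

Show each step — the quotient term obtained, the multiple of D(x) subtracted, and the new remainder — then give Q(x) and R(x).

Step 1: lead(8x⁵ + 42x⁴ + 9x³ + 5x² − 29x + 3) ÷ lead(D) = 8x⁵ ÷ 2x² = 4x³. Subtract (4x³)·D = 8x⁵ + 36x⁴ − 24x³. Remainder: 6x⁴ + 33x³ + 5x² − 29x + 3.
Step 2: lead(6x⁴ + 33x³ + 5x² − 29x + 3) ÷ lead(D) = 6x⁴ ÷ 2x² = 3x². Subtract (3x²)·D = 6x⁴ + 27x³ − 18x². Remainder: 6x³ + 23x² − 29x + 3.
Step 3: lead(6x³ + 23x² − 29x + 3) ÷ lead(D) = 6x³ ÷ 2x² = 3x. Subtract (3x)·D = 6x³ + 27x² − 18x. Remainder: −4x² − 11x + 3.
Step 4: lead(−4x² − 11x + 3) ÷ lead(D) = −4x² ÷ 2x² = −2. Subtract (−2)·D = −4x² − 18x + 12. Remainder: 7x − 9.

Q(x) = 4x³ + 3x² + 3x − 2; R(x) = 7x − 9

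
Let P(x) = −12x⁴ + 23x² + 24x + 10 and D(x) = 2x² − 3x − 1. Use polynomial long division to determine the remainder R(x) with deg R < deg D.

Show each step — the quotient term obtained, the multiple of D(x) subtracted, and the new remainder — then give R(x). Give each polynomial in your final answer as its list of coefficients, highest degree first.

R = [5]

Step 1: lead(−12x⁴ + 23x² + 24x + 10) ÷ lead(D) = −12x⁴ ÷ 2x² = −6x². Subtract (−6x²)·D = −12x⁴ + 18x³ + 6x². Remainder: −18x³ + 17x² + 24x + 10.
Step 2: lead(−18x³ + 17x² + 24x + 10) ÷ lead(D) = −18x³ ÷ 2x² = −9x. Subtract (−9x)·D = −18x³ + 27x² + 9x. Remainder: −10x² + 15x + 10.
Step 3: lead(−10x² + 15x + 10) ÷ lead(D) = −10x² ÷ 2x² = −5. Subtract (−5)·D = −10x² + 15x + 5. Remainder: 5.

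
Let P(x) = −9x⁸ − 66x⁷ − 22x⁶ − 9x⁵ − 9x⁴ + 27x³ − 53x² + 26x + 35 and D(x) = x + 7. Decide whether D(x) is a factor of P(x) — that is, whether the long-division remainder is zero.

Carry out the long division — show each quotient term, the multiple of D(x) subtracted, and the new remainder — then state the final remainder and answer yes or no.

R(x) = 0, so D(x) is a factor of P(x). yes

Step 1: lead(−9x⁸ − 66x⁷ − 22x⁶ − 9x⁵ − 9x⁴ + 27x³ − 53x² + 26x + 35) ÷ lead(D) = −9x⁸ ÷ x = −9x⁷. Subtract (−9x⁷)·D = −9x⁸ − 63x⁷. Remainder: −3x⁷ − 22x⁶ − 9x⁵ − 9x⁴ + 27x³ − 53x² + 26x + 35.
Step 2: lead(−3x⁷ − 22x⁶ − 9x⁵ − 9x⁴ + 27x³ − 53x² + 26x + 35) ÷ lead(D) = −3x⁷ ÷ x = −3x⁶. Subtract (−3x⁶)·D = −3x⁷ − 21x⁶. Remainder: −x⁶ − 9x⁵ − 9x⁴ + 27x³ − 53x² + 26x + 35.
Step 3: lead(−x⁶ − 9x⁵ − 9x⁴ + 27x³ − 53x² + 26x + 35) ÷ lead(D) = −x⁶ ÷ x = −x⁵. Subtract (−x⁵)·D = −x⁶ − 7x⁵. Remainder: −2x⁵ − 9x⁴ + 27x³ − 53x² + 26x + 35.
Step 4: lead(−2x⁵ − 9x⁴ + 27x³ − 53x² + 26x + 35) ÷ lead(D) = −2x⁵ ÷ x = −2x⁴. Subtract (−2x⁴)·D = −2x⁵ − 14x⁴. Remainder: 5x⁴ + 27x³ − 53x² + 26x + 35.
Step 5: lead(5x⁴ + 27x³ − 53x² + 26x + 35) ÷ lead(D) = 5x⁴ ÷ x = 5x³. Subtract (5x³)·D = 5x⁴ + 35x³. Remainder: −8x³ − 53x² + 26x + 35.
Step 6: lead(−8x³ − 53x² + 26x + 35) ÷ lead(D) = −8x³ ÷ x = −8x². Subtract (−8x²)·D = −8x³ − 56x². Remainder: 3x² + 26x + 35.
Step 7: lead(3x² + 26x + 35) ÷ lead(D) = 3x² ÷ x = 3x. Subtract (3x)·D = 3x² + 21x. Remainder: 5x + 35.
Step 8: lead(5x + 35) ÷ lead(D) = 5x ÷ x = 5. Subtract (5)·D = 5x + 35. Remainder: 0.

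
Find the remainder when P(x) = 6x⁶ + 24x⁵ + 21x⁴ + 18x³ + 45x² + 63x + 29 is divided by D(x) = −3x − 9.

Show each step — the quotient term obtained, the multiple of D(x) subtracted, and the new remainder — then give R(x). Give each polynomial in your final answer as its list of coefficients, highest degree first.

R = [2]

Step 1: lead(6x⁶ + 24x⁵ + 21x⁴ + 18x³ + 45x² + 63x + 29) ÷ lead(D) = 6x⁶ ÷ −3x = −2x⁵. Subtract (−2x⁵)·D = 6x⁶ + 18x⁵. Remainder: 6x⁵ + 21x⁴ + 18x³ + 45x² + 63x + 29.
Step 2: lead(6x⁵ + 21x⁴ + 18x³ + 45x² + 63x + 29) ÷ lead(D) = 6x⁵ ÷ −3x = −2x⁴. Subtract (−2x⁴)·D = 6x⁵ + 18x⁴. Remainder: 3x⁴ + 18x³ + 45x² + 63x + 29.
Step 3: lead(3x⁴ + 18x³ + 45x² + 63x + 29) ÷ lead(D) = 3x⁴ ÷ −3x = −x³. Subtract (−x³)·D = 3x⁴ + 9x³. Remainder: 9x³ + 45x² + 63x + 29.
Step 4: lead(9x³ + 45x² + 63x + 29) ÷ lead(D) = 9x³ ÷ −3x = −3x². Subtract (−3x²)·D = 9x³ + 27x². Remainder: 18x² + 63x + 29.
Step 5: lead(18x² + 63x + 29) ÷ lead(D) = 18x² ÷ −3x = −6x. Subtract (−6x)·D = 18x² + 54x. Remainder: 9x + 29.
Step 6: lead(9x + 29) ÷ lead(D) = 9x ÷ −3x = −3. Subtract (−3)·D = 9x + 27. Remainder: 2.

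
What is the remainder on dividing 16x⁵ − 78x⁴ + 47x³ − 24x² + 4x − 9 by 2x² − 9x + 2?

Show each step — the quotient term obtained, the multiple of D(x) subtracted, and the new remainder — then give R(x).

R(x) = −9

Step 1: lead(16x⁵ − 78x⁴ + 47x³ − 24x² + 4x − 9) ÷ lead(D) = 16x⁵ ÷ 2x² = 8x³. Subtract (8x³)·D = 16x⁵ − 72x⁴ + 16x³. Remainder: −6x⁴ + 31x³ − 24x² + 4x − 9.
Step 2: lead(−6x⁴ + 31x³ − 24x² + 4x − 9) ÷ lead(D) = −6x⁴ ÷ 2x² = −3x². Subtract (−3x²)·D = −6x⁴ + 27x³ − 6x². Remainder: 4x³ − 18x² + 4x − 9.
Step 3: lead(4x³ − 18x² + 4x − 9) ÷ lead(D) = 4x³ ÷ 2x² = 2x. Subtract (2x)·D = 4x³ − 18x² + 4x. Remainder: −9.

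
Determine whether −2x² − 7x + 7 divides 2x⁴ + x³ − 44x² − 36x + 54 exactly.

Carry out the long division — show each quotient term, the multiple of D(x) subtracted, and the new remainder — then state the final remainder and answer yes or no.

Step 1: lead(2x⁴ + x³ − 44x² − 36x + 54) ÷ lead(D) = 2x⁴ ÷ −2x² = −x². Subtract (−x²)·D = 2x⁴ + 7x³ − 7x². Remainder: −6x³ − 37x² − 36x + 54.
Step 2: lead(−6x³ − 37x² − 36x + 54) ÷ lead(D) = −6x³ ÷ −2x² = 3x. Subtract (3x)·D = −6x³ − 21x² + 21x. Remainder: −16x² − 57x + 54.
Step 3: lead(−16x² − 57x + 54) ÷ lead(D) = −16x² ÷ −2x² = 8. Subtract (8)·D = −16x² − 56x + 56. Remainder: −x − 2.

R(x) = −x − 2, so D(x) is not a factor of P(x). no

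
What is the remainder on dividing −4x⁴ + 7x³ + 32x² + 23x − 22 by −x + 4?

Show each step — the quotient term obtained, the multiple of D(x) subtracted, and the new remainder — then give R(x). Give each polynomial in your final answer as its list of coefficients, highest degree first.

R = [6]

Step 1: lead(−4x⁴ + 7x³ + 32x² + 23x − 22) ÷ lead(D) = −4x⁴ ÷ −x = 4x³. Subtract (4x³)·D = −4x⁴ + 16x³. Remainder: −9x³ + 32x² + 23x − 22.
Step 2: lead(−9x³ + 32x² + 23x − 22) ÷ lead(D) = −9x³ ÷ −x = 9x². Subtract (9x²)·D = −9x³ + 36x². Remainder: −4x² + 23x − 22.
Step 3: lead(−4x² + 23x − 22) ÷ lead(D) = −4x² ÷ −x = 4x. Subtract (4x)·D = −4x² + 16x. Remainder: 7x − 22.
Step 4: lead(7x − 22) ÷ lead(D) = 7x ÷ −x = −7. Subtract (−7)·D = 7x − 28. Remainder: 6.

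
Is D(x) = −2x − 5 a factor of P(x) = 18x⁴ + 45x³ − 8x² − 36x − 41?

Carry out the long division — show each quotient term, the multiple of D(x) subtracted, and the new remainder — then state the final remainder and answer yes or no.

R(x) = −1, so D(x) is not a factor of P(x). no

Step 1: lead(18x⁴ + 45x³ − 8x² − 36x − 41) ÷ lead(D) = 18x⁴ ÷ −2x = −9x³. Subtract (−9x³)·D = 18x⁴ + 45x³. Remainder: −8x² − 36x − 41.
Step 2: lead(−8x² − 36x − 41) ÷ lead(D) = −8x² ÷ −2x = 4x. Subtract (4x)·D = −8x² − 20x. Remainder: −16x − 41.
Step 3: lead(−16x − 41) ÷ lead(D) = −16x ÷ −2x = 8. Subtract (8)·D = −16x − 40. Remainder: −1.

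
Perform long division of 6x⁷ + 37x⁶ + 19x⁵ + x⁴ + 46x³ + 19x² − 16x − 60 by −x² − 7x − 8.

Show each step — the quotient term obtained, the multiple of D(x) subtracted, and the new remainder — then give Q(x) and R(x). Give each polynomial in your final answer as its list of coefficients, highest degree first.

Q = [-6, 5, -6, 1, -5, 8]; R = [4]

Step 1: lead(6x⁷ + 37x⁶ + 19x⁵ + x⁴ + 46x³ + 19x² − 16x − 60) ÷ lead(D) = 6x⁷ ÷ −x² = −6x⁵. Subtract (−6x⁵)·D = 6x⁷ + 42x⁶ + 48x⁵. Remainder: −5x⁶ − 29x⁵ + x⁴ + 46x³ + 19x² − 16x − 60.
Step 2: lead(−5x⁶ − 29x⁵ + x⁴ + 46x³ + 19x² − 16x − 60) ÷ lead(D) = −5x⁶ ÷ −x² = 5x⁴. Subtract (5x⁴)·D = −5x⁶ − 35x⁵ − 40x⁴. Remainder: 6x⁵ + 41x⁴ + 46x³ + 19x² − 16x − 60.
Step 3: lead(6x⁵ + 41x⁴ + 46x³ + 19x² − 16x − 60) ÷ lead(D) = 6x⁵ ÷ −x² = −6x³. Subtract (−6x³)·D = 6x⁵ + 42x⁴ + 48x³. Remainder: −x⁴ − 2x³ + 19x² − 16x − 60.
Step 4: lead(−x⁴ − 2x³ + 19x² − 16x − 60) ÷ lead(D) = −x⁴ ÷ −x² = x². Subtract (x²)·D = −x⁴ − 7x³ − 8x². Remainder: 5x³ + 27x² − 16x − 60.
Step 5: lead(5x³ + 27x² − 16x − 60) ÷ lead(D) = 5x³ ÷ −x² = −5x. Subtract (−5x)·D = 5x³ + 35x² + 40x. Remainder: −8x² − 56x − 60.
Step 6: lead(−8x² − 56x − 60) ÷ lead(D) = −8x² ÷ −x² = 8. Subtract (8)·D = −8x² − 56x − 64. Remainder: 4.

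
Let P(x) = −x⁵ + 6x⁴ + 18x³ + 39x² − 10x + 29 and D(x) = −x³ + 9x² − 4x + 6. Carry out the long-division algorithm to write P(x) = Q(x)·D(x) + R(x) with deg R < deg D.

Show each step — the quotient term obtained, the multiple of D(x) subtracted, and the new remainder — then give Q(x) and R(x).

Q(x) = x² + 3x + 5; R(x) = −8x − 1

Step 1: lead(−x⁵ + 6x⁴ + 18x³ + 39x² − 10x + 29) ÷ lead(D) = −x⁵ ÷ −x³ = x². Subtract (x²)·D = −x⁵ + 9x⁴ − 4x³ + 6x². Remainder: −3x⁴ + 22x³ + 33x² − 10x + 29.
Step 2: lead(−3x⁴ + 22x³ + 33x² − 10x + 29) ÷ lead(D) = −3x⁴ ÷ −x³ = 3x. Subtract (3x)·D = −3x⁴ + 27x³ − 12x² + 18x. Remainder: −5x³ + 45x² − 28x + 29.
Step 3: lead(−5x³ + 45x² − 28x + 29) ÷ lead(D) = −5x³ ÷ −x³ = 5. Subtract (5)·D = −5x³ + 45x² − 20x + 30. Remainder: −8x − 1.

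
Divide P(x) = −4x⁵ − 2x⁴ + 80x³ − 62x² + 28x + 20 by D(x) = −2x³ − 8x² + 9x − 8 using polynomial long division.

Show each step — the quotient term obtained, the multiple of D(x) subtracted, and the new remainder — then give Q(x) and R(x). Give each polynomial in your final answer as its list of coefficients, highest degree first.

Q = [2, -7, -3]; R = [-7, -1, -4]

Step 1: lead(−4x⁵ − 2x⁴ + 80x³ − 62x² + 28x + 20) ÷ lead(D) = −4x⁵ ÷ −2x³ = 2x². Subtract (2x²)·D = −4x⁵ − 16x⁴ + 18x³ − 16x². Remainder: 14x⁴ + 62x³ − 46x² + 28x + 20.
Step 2: lead(14x⁴ + 62x³ − 46x² + 28x + 20) ÷ lead(D) = 14x⁴ ÷ −2x³ = −7x. Subtract (−7x)·D = 14x⁴ + 56x³ − 63x² + 56x. Remainder: 6x³ + 17x² − 28x + 20.
Step 3: lead(6x³ + 17x² − 28x + 20) ÷ lead(D) = 6x³ ÷ −2x³ = −3. Subtract (−3)·D = 6x³ + 24x² − 27x + 24. Remainder: −7x² − x − 4.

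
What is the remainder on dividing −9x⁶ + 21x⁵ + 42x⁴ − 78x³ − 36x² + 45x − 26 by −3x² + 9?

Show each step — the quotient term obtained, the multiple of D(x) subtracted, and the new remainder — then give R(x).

R(x) = 1

Step 1: lead(−9x⁶ + 21x⁵ + 42x⁴ − 78x³ − 36x² + 45x − 26) ÷ lead(D) = −9x⁶ ÷ −3x² = 3x⁴. Subtract (3x⁴)·D = −9x⁶ + 27x⁴. Remainder: 21x⁵ + 15x⁴ − 78x³ − 36x² + 45x − 26.
Step 2: lead(21x⁵ + 15x⁴ − 78x³ − 36x² + 45x − 26) ÷ lead(D) = 21x⁵ ÷ −3x² = −7x³. Subtract (−7x³)·D = 21x⁵ − 63x³. Remainder: 15x⁴ − 15x³ − 36x² + 45x − 26.
Step 3: lead(15x⁴ − 15x³ − 36x² + 45x − 26) ÷ lead(D) = 15x⁴ ÷ −3x² = −5x². Subtract (−5x²)·D = 15x⁴ − 45x². Remainder: −15x³ + 9x² + 45x − 26.
Step 4: lead(−15x³ + 9x² + 45x − 26) ÷ lead(D) = −15x³ ÷ −3x² = 5x. Subtract (5x)·D = −15x³ + 45x. Remainder: 9x² − 26.
Step 5: lead(9x² − 26) ÷ lead(D) = 9x² ÷ −3x² = −3. Subtract (−3)·D = 9x² − 27. Remainder: 1.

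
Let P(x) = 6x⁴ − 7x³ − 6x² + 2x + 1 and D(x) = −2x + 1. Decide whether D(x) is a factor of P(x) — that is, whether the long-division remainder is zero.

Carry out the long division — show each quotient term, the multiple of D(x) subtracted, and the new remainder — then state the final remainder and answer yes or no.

Step 1: lead(6x⁴ − 7x³ − 6x² + 2x + 1) ÷ lead(D) = 6x⁴ ÷ −2x = −3x³. Subtract (−3x³)·D = 6x⁴ − 3x³. Remainder: −4x³ − 6x² + 2x + 1.
Step 2: lead(−4x³ − 6x² + 2x + 1) ÷ lead(D) = −4x³ ÷ −2x = 2x². Subtract (2x²)·D = −4x³ + 2x². Remainder: −8x² + 2x + 1.
Step 3: lead(−8x² + 2x + 1) ÷ lead(D) = −8x² ÷ −2x = 4x. Subtract (4x)·D = −8x² + 4x. Remainder: −2x + 1.
Step 4: lead(−2x + 1) ÷ lead(D) = −2x ÷ −2x = 1. Subtract (1)·D = −2x + 1. Remainder: 0.

R(x) = 0, so D(x) is a factor of P(x). yes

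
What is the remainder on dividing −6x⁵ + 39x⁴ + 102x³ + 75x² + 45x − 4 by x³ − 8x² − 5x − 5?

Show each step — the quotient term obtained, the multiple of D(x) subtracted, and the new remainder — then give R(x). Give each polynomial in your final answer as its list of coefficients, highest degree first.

R = [-4]

Step 1: lead(−6x⁵ + 39x⁴ + 102x³ + 75x² + 45x − 4) ÷ lead(D) = −6x⁵ ÷ x³ = −6x². Subtract (−6x²)·D = −6x⁵ + 48x⁴ + 30x³ + 30x². Remainder: −9x⁴ + 72x³ + 45x² + 45x − 4.
Step 2: lead(−9x⁴ + 72x³ + 45x² + 45x − 4) ÷ lead(D) = −9x⁴ ÷ x³ = −9x. Subtract (−9x)·D = −9x⁴ + 72x³ + 45x² + 45x. Remainder: −4.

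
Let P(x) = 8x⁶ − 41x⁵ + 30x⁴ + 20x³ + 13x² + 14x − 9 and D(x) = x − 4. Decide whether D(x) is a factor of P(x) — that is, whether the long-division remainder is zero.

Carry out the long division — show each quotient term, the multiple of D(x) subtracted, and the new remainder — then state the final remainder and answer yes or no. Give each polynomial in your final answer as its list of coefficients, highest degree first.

Step 1: lead(8x⁶ − 41x⁵ + 30x⁴ + 20x³ + 13x² + 14x − 9) ÷ lead(D) = 8x⁶ ÷ x = 8x⁵. Subtract (8x⁵)·D = 8x⁶ − 32x⁵. Remainder: −9x⁵ + 30x⁴ + 20x³ + 13x² + 14x − 9.
Step 2: lead(−9x⁵ + 30x⁴ + 20x³ + 13x² + 14x − 9) ÷ lead(D) = −9x⁵ ÷ x = −9x⁴. Subtract (−9x⁴)·D = −9x⁵ + 36x⁴. Remainder: −6x⁴ + 20x³ + 13x² + 14x − 9.
Step 3: lead(−6x⁴ + 20x³ + 13x² + 14x − 9) ÷ lead(D) = −6x⁴ ÷ x = −6x³. Subtract (−6x³)·D = −6x⁴ + 24x³. Remainder: −4x³ + 13x² + 14x − 9.
Step 4: lead(−4x³ + 13x² + 14x − 9) ÷ lead(D) = −4x³ ÷ x = −4x². Subtract (−4x²)·D = −4x³ + 16x². Remainder: −3x² + 14x − 9.
Step 5: lead(−3x² + 14x − 9) ÷ lead(D) = −3x² ÷ x = −3x. Subtract (−3x)·D = −3x² + 12x. Remainder: 2x − 9.
Step 6: lead(2x − 9) ÷ lead(D) = 2x ÷ x = 2. Subtract (2)·D = 2x − 8. Remainder: −1.

R = [-1], so D(x) is not a factor of P(x). no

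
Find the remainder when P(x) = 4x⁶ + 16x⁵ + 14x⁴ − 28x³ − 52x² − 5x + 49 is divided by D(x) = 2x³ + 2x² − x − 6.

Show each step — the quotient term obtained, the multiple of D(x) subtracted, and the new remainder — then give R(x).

Step 1: lead(4x⁶ + 16x⁵ + 14x⁴ − 28x³ − 52x² − 5x + 49) ÷ lead(D) = 4x⁶ ÷ 2x³ = 2x³. Subtract (2x³)·D = 4x⁶ + 4x⁵ − 2x⁴ − 12x³. Remainder: 12x⁵ + 16x⁴ − 16x³ − 52x² − 5x + 49.
Step 2: lead(12x⁵ + 16x⁴ − 16x³ − 52x² − 5x + 49) ÷ lead(D) = 12x⁵ ÷ 2x³ = 6x². Subtract (6x²)·D = 12x⁵ + 12x⁴ − 6x³ − 36x². Remainder: 4x⁴ − 10x³ − 16x² − 5x + 49.
Step 3: lead(4x⁴ − 10x³ − 16x² − 5x + 49) ÷ lead(D) = 4x⁴ ÷ 2x³ = 2x. Subtract (2x)·D = 4x⁴ + 4x³ − 2x² − 12x. Remainder: −14x³ − 14x² + 7x + 49.
Step 4: lead(−14x³ − 14x² + 7x + 49) ÷ lead(D) = −14x³ ÷ 2x³ = −7. Subtract (−7)·D = −14x³ − 14x² + 7x + 42. Remainder: 7.

R(x) = 7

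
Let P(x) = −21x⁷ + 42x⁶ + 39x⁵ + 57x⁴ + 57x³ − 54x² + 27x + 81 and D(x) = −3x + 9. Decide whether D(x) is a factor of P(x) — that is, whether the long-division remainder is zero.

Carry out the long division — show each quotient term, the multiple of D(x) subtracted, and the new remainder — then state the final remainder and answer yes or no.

Step 1: lead(−21x⁷ + 42x⁶ + 39x⁵ + 57x⁴ + 57x³ − 54x² + 27x + 81) ÷ lead(D) = −21x⁷ ÷ −3x = 7x⁶. Subtract (7x⁶)·D = −21x⁷ + 63x⁶. Remainder: −21x⁶ + 39x⁵ + 57x⁴ + 57x³ − 54x² + 27x + 81.
Step 2: lead(−21x⁶ + 39x⁵ + 57x⁴ + 57x³ − 54x² + 27x + 81) ÷ lead(D) = −21x⁶ ÷ −3x = 7x⁵. Subtract (7x⁵)·D = −21x⁶ + 63x⁵. Remainder: −24x⁵ + 57x⁴ + 57x³ − 54x² + 27x + 81.
Step 3: lead(−24x⁵ + 57x⁴ + 57x³ − 54x² + 27x + 81) ÷ lead(D) = −24x⁵ ÷ −3x = 8x⁴. Subtract (8x⁴)·D = −24x⁵ + 72x⁴. Remainder: −15x⁴ + 57x³ − 54x² + 27x + 81.
Step 4: lead(−15x⁴ + 57x³ − 54x² + 27x + 81) ÷ lead(D) = −15x⁴ ÷ −3x = 5x³. Subtract (5x³)·D = −15x⁴ + 45x³. Remainder: 12x³ − 54x² + 27x + 81.
Step 5: lead(12x³ − 54x² + 27x + 81) ÷ lead(D) = 12x³ ÷ −3x = −4x². Subtract (−4x²)·D = 12x³ − 36x². Remainder: −18x² + 27x + 81.
Step 6: lead(−18x² + 27x + 81) ÷ lead(D) = −18x² ÷ −3x = 6x. Subtract (6x)·D = −18x² + 54x. Remainder: −27x + 81.
Step 7: lead(−27x + 81) ÷ lead(D) = −27x ÷ −3x = 9. Subtract (9)·D = −27x + 81. Remainder: 0.

R(x) = 0, so D(x) is a factor of P(x). yes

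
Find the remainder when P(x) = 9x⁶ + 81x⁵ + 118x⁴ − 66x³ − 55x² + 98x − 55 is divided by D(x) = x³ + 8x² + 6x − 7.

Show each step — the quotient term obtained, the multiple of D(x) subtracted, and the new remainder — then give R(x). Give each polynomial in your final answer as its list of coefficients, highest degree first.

R = [-6]

Step 1: lead(9x⁶ + 81x⁵ + 118x⁴ − 66x³ − 55x² + 98x − 55) ÷ lead(D) = 9x⁶ ÷ x³ = 9x³. Subtract (9x³)·D = 9x⁶ + 72x⁵ + 54x⁴ − 63x³. Remainder: 9x⁵ + 64x⁴ − 3x³ − 55x² + 98x − 55.
Step 2: lead(9x⁵ + 64x⁴ − 3x³ − 55x² + 98x − 55) ÷ lead(D) = 9x⁵ ÷ x³ = 9x². Subtract (9x²)·D = 9x⁵ + 72x⁴ + 54x³ − 63x². Remainder: −8x⁴ − 57x³ + 8x² + 98x − 55.
Step 3: lead(−8x⁴ − 57x³ + 8x² + 98x − 55) ÷ lead(D) = −8x⁴ ÷ x³ = −8x. Subtract (−8x)·D = −8x⁴ − 64x³ − 48x² + 56x. Remainder: 7x³ + 56x² + 42x − 55.
Step 4: lead(7x³ + 56x² + 42x − 55) ÷ lead(D) = 7x³ ÷ x³ = 7. Subtract (7)·D = 7x³ + 56x² + 42x − 49. Remainder: −6.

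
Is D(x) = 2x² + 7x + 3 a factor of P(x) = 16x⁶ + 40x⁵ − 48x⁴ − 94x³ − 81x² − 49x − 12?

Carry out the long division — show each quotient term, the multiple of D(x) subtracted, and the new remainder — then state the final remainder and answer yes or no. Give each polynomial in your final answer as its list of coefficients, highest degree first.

R = [0], so D(x) is a factor of P(x). yes

Step 1: lead(16x⁶ + 40x⁵ − 48x⁴ − 94x³ − 81x² − 49x − 12) ÷ lead(D) = 16x⁶ ÷ 2x² = 8x⁴. Subtract (8x⁴)·D = 16x⁶ + 56x⁵ + 24x⁴. Remainder: −16x⁵ − 72x⁴ − 94x³ − 81x² − 49x − 12.
Step 2: lead(−16x⁵ − 72x⁴ − 94x³ − 81x² − 49x − 12) ÷ lead(D) = −16x⁵ ÷ 2x² = −8x³. Subtract (−8x³)·D = −16x⁵ − 56x⁴ − 24x³. Remainder: −16x⁴ − 70x³ − 81x² − 49x − 12.
Step 3: lead(−16x⁴ − 70x³ − 81x² − 49x − 12) ÷ lead(D) = −16x⁴ ÷ 2x² = −8x². Subtract (−8x²)·D = −16x⁴ − 56x³ − 24x². Remainder: −14x³ − 57x² − 49x − 12.
Step 4: lead(−14x³ − 57x² − 49x − 12) ÷ lead(D) = −14x³ ÷ 2x² = −7x. Subtract (−7x)·D = −14x³ − 49x² − 21x. Remainder: −8x² − 28x − 12.
Step 5: lead(−8x² − 28x − 12) ÷ lead(D) = −8x² ÷ 2x² = −4. Subtract (−4)·D = −8x² − 28x − 12. Remainder: 0.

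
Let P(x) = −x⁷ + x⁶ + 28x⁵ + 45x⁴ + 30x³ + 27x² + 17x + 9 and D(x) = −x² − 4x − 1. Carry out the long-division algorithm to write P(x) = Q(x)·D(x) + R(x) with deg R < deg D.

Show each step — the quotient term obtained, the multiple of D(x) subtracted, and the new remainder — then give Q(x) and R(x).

Q(x) = x⁵ − 5x⁴ − 9x³ − 4x² − 5x − 3; R(x) = 6

Step 1: lead(−x⁷ + x⁶ + 28x⁵ + 45x⁴ + 30x³ + 27x² + 17x + 9) ÷ lead(D) = −x⁷ ÷ −x² = x⁵. Subtract (x⁵)·D = −x⁷ − 4x⁶ − x⁵. Remainder: 5x⁶ + 29x⁵ + 45x⁴ + 30x³ + 27x² + 17x + 9.
Step 2: lead(5x⁶ + 29x⁵ + 45x⁴ + 30x³ + 27x² + 17x + 9) ÷ lead(D) = 5x⁶ ÷ −x² = −5x⁴. Subtract (−5x⁴)·D = 5x⁶ + 20x⁵ + 5x⁴. Remainder: 9x⁵ + 40x⁴ + 30x³ + 27x² + 17x + 9.
Step 3: lead(9x⁵ + 40x⁴ + 30x³ + 27x² + 17x + 9) ÷ lead(D) = 9x⁵ ÷ −x² = −9x³. Subtract (−9x³)·D = 9x⁵ + 36x⁴ + 9x³. Remainder: 4x⁴ + 21x³ + 27x² + 17x + 9.
Step 4: lead(4x⁴ + 21x³ + 27x² + 17x + 9) ÷ lead(D) = 4x⁴ ÷ −x² = −4x². Subtract (−4x²)·D = 4x⁴ + 16x³ + 4x². Remainder: 5x³ + 23x² + 17x + 9.
Step 5: lead(5x³ + 23x² + 17x + 9) ÷ lead(D) = 5x³ ÷ −x² = −5x. Subtract (−5x)·D = 5x³ + 20x² + 5x. Remainder: 3x² + 12x + 9.
Step 6: lead(3x² + 12x + 9) ÷ lead(D) = 3x² ÷ −x² = −3. Subtract (−3)·D = 3x² + 12x + 3. Remainder: 6.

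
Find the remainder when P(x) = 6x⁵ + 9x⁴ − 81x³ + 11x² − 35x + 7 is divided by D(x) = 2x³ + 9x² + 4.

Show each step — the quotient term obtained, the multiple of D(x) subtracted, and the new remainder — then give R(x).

Step 1: lead(6x⁵ + 9x⁴ − 81x³ + 11x² − 35x + 7) ÷ lead(D) = 6x⁵ ÷ 2x³ = 3x². Subtract (3x²)·D = 6x⁵ + 27x⁴ + 12x². Remainder: −18x⁴ − 81x³ − x² − 35x + 7.
Step 2: lead(−18x⁴ − 81x³ − x² − 35x + 7) ÷ lead(D) = −18x⁴ ÷ 2x³ = −9x. Subtract (−9x)·D = −18x⁴ − 81x³ − 36x. Remainder: −x² + x + 7.

R(x) = −x² + x + 7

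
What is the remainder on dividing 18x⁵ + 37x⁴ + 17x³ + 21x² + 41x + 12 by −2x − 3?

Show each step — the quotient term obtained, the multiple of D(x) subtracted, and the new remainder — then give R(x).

Step 1: lead(18x⁵ + 37x⁴ + 17x³ + 21x² + 41x + 12) ÷ lead(D) = 18x⁵ ÷ −2x = −9x⁴. Subtract (−9x⁴)·D = 18x⁵ + 27x⁴. Remainder: 10x⁴ + 17x³ + 21x² + 41x + 12.
Step 2: lead(10x⁴ + 17x³ + 21x² + 41x + 12) ÷ lead(D) = 10x⁴ ÷ −2x = −5x³. Subtract (−5x³)·D = 10x⁴ + 15x³. Remainder: 2x³ + 21x² + 41x + 12.
Step 3: lead(2x³ + 21x² + 41x + 12) ÷ lead(D) = 2x³ ÷ −2x = −x². Subtract (−x²)·D = 2x³ + 3x². Remainder: 18x² + 41x + 12.
Step 4: lead(18x² + 41x + 12) ÷ lead(D) = 18x² ÷ −2x = −9x. Subtract (−9x)·D = 18x² + 27x. Remainder: 14x + 12.
Step 5: lead(14x + 12) ÷ lead(D) = 14x ÷ −2x = −7. Subtract (−7)·D = 14x + 21. Remainder: −9.

R(x) = −9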